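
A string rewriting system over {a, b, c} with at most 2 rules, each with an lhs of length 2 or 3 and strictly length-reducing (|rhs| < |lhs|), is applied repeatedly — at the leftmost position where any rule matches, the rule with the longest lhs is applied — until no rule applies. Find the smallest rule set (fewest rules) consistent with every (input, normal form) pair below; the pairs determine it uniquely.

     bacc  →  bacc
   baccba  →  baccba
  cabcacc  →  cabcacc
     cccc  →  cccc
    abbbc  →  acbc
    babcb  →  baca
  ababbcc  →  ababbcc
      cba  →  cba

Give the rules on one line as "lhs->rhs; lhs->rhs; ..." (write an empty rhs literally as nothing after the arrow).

  | bacc
  | baccba
  | cabcacc
  | cccc

bbb->cb; bcb->ca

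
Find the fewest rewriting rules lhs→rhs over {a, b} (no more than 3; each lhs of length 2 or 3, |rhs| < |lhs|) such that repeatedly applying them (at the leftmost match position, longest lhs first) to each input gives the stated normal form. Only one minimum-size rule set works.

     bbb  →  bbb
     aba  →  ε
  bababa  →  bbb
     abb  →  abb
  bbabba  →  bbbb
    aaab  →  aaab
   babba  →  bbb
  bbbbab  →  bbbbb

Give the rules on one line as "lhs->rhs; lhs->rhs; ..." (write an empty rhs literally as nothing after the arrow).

aba->; ba->b

  | bbb
  | aba => ε
  | bababa => bbaba => bbba => bbb
  | abb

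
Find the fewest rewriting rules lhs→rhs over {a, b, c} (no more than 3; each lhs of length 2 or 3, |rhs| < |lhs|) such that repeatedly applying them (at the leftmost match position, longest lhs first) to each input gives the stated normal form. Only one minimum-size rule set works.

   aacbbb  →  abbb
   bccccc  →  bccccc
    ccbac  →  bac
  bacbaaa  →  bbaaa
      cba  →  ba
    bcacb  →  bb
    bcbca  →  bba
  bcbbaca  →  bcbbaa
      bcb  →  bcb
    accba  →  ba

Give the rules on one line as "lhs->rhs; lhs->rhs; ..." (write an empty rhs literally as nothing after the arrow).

  | aacbbb => abbb
  | bccccc
  | ccbac => cbac => bac
  | bacbaaa => bbaaa

acb->b; ca->a; cba->ba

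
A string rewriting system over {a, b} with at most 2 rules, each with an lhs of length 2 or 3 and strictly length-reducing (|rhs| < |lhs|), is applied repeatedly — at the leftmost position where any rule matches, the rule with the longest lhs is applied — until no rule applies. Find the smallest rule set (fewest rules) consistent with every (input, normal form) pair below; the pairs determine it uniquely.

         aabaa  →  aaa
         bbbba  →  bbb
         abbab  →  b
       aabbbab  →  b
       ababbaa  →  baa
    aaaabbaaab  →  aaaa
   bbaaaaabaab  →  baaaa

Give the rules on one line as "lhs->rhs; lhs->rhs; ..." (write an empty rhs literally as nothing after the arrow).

ab->; bba->b

  | aabaa => aaa
  | bbbba => bbb
  | abbab => bab => b
  | aabbbab => abbab => bab => b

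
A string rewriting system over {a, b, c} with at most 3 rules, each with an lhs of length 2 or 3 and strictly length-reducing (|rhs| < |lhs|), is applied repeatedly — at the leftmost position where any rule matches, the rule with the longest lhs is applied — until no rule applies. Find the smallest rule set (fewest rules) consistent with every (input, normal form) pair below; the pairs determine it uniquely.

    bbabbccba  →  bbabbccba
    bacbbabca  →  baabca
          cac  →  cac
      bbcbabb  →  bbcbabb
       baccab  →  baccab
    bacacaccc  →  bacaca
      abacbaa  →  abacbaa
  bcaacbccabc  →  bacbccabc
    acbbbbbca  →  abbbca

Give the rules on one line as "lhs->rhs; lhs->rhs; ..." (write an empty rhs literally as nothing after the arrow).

  | bbabbccba
  | bacbbabca => baabca
  | cac
  | bbcbabb

caa->a; cbb->; ccc->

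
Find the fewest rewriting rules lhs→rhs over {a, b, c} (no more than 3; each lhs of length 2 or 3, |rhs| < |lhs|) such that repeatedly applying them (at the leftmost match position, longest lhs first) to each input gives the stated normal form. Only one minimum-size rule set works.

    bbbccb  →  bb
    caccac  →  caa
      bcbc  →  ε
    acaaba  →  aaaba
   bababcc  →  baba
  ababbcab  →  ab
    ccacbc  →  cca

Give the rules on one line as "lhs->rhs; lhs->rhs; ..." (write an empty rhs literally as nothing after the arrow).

  | bbbccb => bbcb => bb
  | caccac => cacac => caac => caa
  | bcbc => bc => ε
  | acaaba => aaaba

abb->b; ac->a; bc->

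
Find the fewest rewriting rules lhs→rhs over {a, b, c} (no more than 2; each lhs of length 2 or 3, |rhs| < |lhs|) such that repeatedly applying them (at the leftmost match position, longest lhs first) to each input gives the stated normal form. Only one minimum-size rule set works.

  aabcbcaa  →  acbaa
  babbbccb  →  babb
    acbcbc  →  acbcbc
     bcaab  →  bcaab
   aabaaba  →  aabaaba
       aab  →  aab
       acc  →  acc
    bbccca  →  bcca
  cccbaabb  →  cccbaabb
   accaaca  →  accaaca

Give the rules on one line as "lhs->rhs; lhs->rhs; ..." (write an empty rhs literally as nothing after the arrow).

abc->cb; bbc->b

  | aabcbcaa => acbbcaa => acbaa
  | babbbccb => babbcb => babb
  | acbcbc
  | bcaab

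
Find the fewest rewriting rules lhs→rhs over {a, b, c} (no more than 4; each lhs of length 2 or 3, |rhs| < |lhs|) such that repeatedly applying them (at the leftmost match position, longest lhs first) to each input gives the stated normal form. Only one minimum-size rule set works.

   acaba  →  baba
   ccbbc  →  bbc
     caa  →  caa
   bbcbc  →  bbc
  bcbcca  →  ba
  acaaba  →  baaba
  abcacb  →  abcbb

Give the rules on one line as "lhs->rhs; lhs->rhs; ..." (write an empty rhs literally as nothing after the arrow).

ac->b; cbc->c; cc->

  | acaba => baba
  | ccbbc => bbc
  | caa
  | bbcbc => bbc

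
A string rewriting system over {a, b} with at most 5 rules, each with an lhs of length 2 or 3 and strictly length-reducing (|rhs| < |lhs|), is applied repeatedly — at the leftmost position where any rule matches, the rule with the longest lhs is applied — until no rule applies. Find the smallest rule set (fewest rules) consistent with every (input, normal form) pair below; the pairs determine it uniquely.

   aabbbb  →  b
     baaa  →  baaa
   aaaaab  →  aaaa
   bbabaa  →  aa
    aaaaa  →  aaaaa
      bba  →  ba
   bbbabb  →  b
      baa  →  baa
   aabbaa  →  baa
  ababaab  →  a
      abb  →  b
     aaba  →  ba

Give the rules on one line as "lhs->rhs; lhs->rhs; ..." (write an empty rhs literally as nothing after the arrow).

  | aabbbb => abbb => bb => b
  | baaa
  | aaaaab => aaaa
  | bbabaa => babaa => aa

ab->; aba->ba; bab->; bb->b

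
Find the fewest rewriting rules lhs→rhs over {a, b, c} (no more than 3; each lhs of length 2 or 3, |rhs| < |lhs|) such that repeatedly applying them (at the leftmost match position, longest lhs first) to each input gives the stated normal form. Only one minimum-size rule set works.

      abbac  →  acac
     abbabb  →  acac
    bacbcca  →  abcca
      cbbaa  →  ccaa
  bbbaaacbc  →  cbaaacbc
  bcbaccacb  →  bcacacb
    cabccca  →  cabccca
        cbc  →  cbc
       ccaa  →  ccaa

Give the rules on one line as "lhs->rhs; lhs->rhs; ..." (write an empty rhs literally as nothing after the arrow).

  | abbac => acac
  | abbabb => acabb => acac
  | bacbcca => abcca
  | cbbaa => ccaa

bac->a; bb->c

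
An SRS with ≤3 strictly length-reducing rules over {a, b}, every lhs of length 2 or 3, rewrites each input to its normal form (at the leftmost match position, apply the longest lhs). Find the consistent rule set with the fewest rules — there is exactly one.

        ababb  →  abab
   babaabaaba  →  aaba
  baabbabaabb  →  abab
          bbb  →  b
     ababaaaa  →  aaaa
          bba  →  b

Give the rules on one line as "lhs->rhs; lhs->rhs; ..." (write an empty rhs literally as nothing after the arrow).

  | ababb => abab
  | babaabaaba => baabaaba => abaaba => aaba
  | baabbabaabb => abbabaabb => abbaabb => ababb => abab
  | bbb => bb => b

baa->a; bb->b; bba->b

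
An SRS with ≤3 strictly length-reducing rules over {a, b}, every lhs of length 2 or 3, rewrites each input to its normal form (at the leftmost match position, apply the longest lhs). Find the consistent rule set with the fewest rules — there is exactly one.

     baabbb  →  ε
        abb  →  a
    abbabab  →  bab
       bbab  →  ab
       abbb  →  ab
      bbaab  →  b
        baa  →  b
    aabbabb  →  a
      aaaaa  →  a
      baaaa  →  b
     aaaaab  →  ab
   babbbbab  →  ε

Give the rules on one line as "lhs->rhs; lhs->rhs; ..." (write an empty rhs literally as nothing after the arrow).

aa->; bb->

  | baabbb => bbbb => bb => ε
  | abb => a
  | abbabab => aabab => bab
  | bbab => ab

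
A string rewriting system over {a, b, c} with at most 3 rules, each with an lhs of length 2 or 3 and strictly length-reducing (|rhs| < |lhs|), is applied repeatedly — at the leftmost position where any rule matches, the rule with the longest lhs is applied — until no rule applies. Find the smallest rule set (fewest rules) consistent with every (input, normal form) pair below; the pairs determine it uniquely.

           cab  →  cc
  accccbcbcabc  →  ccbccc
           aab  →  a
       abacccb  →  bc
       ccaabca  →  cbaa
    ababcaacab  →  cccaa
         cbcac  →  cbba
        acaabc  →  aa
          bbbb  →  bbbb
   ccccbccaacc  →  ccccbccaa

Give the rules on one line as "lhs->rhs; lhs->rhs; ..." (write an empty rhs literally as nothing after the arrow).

  | cab => cc
  | accccbcbcabc => acccbcbcabc => accbcbcabc => acbcbcabc => abcbcabc => ccbcabc => ccbccc
  | aab => ac => a
  | abacccb => cacccb => baccb => bacb => bab => bc

ab->c; ac->a; cac->ba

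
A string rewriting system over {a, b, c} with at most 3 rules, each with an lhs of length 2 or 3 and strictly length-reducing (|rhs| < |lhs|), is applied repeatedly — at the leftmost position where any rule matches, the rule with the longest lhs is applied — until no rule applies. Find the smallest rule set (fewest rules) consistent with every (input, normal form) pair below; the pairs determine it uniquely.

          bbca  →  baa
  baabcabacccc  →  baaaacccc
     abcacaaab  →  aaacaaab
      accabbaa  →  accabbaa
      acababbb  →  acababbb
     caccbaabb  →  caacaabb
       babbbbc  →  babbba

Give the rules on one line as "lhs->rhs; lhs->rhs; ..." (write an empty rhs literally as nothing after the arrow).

  | bbca => baa
  | baabcabacccc => baaaabacccc => baaaacccc
  | abcacaaab => aaacaaab
  | accabbaa

bac->c; bc->a; ccb->ac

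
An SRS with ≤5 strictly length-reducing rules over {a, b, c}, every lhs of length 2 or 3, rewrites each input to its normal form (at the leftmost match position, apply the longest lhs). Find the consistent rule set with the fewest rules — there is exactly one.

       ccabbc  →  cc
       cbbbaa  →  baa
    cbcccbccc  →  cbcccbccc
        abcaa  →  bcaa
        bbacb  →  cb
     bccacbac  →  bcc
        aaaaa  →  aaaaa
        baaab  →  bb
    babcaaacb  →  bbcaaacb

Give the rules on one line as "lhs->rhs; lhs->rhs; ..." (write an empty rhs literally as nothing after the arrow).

ab->b; bba->; cba->bb; cbb->

  | ccabbc => ccbbc => cc
  | cbbbaa => baa
  | cbcccbccc
  | abcaa => bcaa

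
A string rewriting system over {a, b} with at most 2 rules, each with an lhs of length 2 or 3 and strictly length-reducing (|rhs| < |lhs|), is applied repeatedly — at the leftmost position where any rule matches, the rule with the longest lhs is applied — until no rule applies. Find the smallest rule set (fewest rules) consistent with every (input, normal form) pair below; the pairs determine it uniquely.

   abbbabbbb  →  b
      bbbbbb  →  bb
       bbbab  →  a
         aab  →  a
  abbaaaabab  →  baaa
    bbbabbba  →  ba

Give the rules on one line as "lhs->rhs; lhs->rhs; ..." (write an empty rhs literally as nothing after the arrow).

ab->; bbb->a

  | abbbabbbb => bbabbbb => bbbbb => abb => b
  | bbbbbb => abbb => bb
  | bbbab => aab => a
  | aab => a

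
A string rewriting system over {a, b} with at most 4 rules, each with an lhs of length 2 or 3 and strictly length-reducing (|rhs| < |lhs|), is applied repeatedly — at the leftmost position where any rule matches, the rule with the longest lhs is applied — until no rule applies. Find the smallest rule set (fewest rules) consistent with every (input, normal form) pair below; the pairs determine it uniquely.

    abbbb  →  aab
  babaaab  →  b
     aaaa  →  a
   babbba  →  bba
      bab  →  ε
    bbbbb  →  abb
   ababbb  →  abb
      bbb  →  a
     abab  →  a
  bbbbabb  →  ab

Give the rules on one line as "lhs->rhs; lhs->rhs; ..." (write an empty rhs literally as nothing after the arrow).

  | abbbb => aab
  | babaaab => aaab => b
  | aaaa => a
  | babbba => bba

aaa->; bab->; bbb->a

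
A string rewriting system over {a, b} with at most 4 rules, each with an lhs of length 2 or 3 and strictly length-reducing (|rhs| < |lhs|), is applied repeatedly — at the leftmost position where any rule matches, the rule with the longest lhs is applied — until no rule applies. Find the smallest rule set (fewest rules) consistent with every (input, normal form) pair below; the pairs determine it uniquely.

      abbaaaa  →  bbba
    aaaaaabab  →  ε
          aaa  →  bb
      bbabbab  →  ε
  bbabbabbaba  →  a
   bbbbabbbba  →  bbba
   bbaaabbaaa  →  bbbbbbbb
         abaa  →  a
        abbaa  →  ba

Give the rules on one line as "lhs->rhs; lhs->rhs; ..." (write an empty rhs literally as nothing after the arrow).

aa->a; aaa->bb; ab->; bab->ab

  | abbaaaa => baaaa => bbba
  | aaaaaabab => bbaaabab => bbbbbab => bbbbab => bbbab => bbab => bab => ab => ε
  | aaa => bb
  | bbabbab => babbab => abbab => bab => ab => ε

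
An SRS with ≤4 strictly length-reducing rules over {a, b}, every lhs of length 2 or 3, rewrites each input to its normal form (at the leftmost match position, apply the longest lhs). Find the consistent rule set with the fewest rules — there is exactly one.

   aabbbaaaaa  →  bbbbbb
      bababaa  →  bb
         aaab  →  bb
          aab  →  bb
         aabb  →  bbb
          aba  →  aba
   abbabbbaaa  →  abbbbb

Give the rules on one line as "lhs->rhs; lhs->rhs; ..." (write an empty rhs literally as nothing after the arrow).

  | aabbbaaaaa => bbbbaaaaa => bbbbbaa => bbbbbb
  | bababaa => babaa => baa => bb
  | aaab => bb
  | aab => bb

aa->b; aaa->b; bab->b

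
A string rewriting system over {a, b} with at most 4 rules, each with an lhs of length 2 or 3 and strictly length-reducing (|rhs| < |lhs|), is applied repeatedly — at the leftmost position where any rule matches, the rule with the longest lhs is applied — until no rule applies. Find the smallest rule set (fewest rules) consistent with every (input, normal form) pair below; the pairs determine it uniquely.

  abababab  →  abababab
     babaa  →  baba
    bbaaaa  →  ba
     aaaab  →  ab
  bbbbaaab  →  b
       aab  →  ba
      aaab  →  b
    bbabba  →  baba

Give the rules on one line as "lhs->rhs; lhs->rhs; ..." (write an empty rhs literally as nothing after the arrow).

aa->a; aaa->; aab->ba; bb->b

  | abababab
  | babaa => baba
  | bbaaaa => baaaa => ba
  | aaaab => ab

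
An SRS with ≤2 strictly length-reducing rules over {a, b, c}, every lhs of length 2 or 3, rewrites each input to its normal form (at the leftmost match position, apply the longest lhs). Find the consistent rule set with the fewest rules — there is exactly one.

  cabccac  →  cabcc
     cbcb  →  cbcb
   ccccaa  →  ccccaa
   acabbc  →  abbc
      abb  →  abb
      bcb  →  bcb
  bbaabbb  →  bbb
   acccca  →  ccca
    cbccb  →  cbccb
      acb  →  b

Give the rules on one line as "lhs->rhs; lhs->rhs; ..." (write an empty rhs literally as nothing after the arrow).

ac->; ba->

  | cabccac => cabcc
  | cbcb
  | ccccaa
  | acabbc => abbc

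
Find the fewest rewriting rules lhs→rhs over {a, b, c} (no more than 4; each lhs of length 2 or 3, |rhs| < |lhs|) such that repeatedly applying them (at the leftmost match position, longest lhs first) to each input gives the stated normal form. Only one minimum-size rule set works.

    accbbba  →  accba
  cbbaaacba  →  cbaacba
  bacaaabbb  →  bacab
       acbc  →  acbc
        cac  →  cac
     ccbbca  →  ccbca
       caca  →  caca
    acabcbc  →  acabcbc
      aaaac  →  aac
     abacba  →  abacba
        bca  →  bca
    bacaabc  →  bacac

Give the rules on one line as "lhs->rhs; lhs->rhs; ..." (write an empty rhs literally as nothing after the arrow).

  | accbbba => accbba => accba
  | cbbaaacba => cbaaacba => cbaacba
  | bacaaabbb => bacaabbb => bacabb => bacab
  | acbc

aaa->aa; aab->a; bb->b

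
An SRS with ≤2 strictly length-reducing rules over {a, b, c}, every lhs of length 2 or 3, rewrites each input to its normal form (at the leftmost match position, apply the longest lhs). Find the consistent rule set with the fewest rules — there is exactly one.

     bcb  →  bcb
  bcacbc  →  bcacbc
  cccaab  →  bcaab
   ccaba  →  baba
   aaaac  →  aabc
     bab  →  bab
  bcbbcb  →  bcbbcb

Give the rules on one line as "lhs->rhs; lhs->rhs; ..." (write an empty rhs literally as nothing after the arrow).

  | bcb
  | bcacbc
  | cccaab => bcaab
  | ccaba => baba

aac->bc; cc->b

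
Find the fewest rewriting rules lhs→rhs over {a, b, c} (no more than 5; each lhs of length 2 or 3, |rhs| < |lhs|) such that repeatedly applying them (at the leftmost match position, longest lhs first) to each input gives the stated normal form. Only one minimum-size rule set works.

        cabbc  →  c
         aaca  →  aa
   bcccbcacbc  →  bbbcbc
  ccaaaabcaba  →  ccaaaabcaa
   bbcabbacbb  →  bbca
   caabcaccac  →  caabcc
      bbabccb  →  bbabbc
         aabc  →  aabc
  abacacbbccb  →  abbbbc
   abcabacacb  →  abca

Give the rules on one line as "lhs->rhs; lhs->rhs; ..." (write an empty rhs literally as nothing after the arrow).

  | cabbc => cabc => cac => c
  | aaca => aa
  | bcccbcacbc => bbbcacbc => bbbcbc
  | ccaaaabcaba => ccaaaabcaa

ac->; cab->ca; ccb->bc; ccc->b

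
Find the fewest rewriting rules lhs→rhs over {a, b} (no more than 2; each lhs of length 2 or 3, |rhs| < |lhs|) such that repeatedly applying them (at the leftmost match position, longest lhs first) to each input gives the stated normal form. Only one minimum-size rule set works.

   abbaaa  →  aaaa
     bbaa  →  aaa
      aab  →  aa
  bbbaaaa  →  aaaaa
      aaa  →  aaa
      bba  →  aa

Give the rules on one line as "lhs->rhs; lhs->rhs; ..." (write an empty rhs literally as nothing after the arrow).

ab->a; bb->a

  | abbaaa => abaaa => aaaa
  | bbaa => aaa
  | aab => aa
  | bbbaaaa => abaaaa => aaaaa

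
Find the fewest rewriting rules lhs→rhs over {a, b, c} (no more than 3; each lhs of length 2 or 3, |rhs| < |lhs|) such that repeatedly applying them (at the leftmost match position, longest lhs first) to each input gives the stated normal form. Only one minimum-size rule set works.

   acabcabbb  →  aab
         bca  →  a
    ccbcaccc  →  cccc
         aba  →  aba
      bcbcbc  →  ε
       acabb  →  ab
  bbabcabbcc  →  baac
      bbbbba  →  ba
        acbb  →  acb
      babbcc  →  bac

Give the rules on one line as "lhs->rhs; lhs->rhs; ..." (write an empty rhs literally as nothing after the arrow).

bb->b; bc->; ca->

  | acabcabbb => abcabbb => aabbb => aabb => aab
  | bca => a
  | ccbcaccc => ccaccc => cccc
  | aba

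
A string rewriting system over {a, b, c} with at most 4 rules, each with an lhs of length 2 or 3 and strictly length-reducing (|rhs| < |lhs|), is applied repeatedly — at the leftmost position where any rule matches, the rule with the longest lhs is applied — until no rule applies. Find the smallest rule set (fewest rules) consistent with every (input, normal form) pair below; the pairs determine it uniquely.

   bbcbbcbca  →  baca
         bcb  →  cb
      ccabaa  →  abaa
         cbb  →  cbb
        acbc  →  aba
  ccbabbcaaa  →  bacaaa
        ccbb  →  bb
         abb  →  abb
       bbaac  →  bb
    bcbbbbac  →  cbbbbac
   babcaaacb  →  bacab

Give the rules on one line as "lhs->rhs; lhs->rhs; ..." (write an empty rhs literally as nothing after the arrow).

aac->; bc->c; cbc->ba; cc->

  | bbcbbcbca => bcbbcbca => cbbcbca => cbcbca => babca => baca
  | bcb => cb
  | ccabaa => abaa
  | cbb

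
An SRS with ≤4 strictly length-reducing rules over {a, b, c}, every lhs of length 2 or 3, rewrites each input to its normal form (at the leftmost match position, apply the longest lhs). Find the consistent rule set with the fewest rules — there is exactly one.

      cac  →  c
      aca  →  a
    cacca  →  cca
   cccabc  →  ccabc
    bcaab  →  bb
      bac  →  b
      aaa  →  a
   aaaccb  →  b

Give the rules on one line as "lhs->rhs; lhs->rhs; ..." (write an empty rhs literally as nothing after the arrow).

  | cac => c
  | aca => a
  | cacca => cca
  | cccabc => ccabc

aa->; ac->; cb->b; ccc->cc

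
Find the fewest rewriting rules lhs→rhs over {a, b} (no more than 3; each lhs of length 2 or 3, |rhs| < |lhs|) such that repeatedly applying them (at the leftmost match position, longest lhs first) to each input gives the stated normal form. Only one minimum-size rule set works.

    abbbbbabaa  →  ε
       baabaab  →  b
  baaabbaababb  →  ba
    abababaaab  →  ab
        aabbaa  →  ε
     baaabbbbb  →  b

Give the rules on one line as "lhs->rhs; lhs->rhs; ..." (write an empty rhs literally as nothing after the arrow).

  | abbbbbabaa => abbbabaa => ababaa => abaa => aa => ε
  | baabaab => abaab => aab => b
  | baaabbaababb => aabbaababb => bbaababb => aababb => babb => ba
  | abababaaab => ababaaab => abaaab => aaab => ab

aa->; baa->a; bb->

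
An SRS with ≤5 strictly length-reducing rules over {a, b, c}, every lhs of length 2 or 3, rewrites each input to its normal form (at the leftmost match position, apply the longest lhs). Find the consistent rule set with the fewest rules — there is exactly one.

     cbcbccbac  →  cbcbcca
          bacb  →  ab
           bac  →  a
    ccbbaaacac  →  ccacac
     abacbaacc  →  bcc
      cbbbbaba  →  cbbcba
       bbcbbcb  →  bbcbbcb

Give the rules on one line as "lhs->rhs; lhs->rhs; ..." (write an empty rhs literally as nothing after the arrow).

aa->; bac->a; bba->c; caa->a

  | cbcbccbac => cbcbcca
  | bacb => ab
  | bac => a
  | ccbbaaacac => cccaacac => ccacac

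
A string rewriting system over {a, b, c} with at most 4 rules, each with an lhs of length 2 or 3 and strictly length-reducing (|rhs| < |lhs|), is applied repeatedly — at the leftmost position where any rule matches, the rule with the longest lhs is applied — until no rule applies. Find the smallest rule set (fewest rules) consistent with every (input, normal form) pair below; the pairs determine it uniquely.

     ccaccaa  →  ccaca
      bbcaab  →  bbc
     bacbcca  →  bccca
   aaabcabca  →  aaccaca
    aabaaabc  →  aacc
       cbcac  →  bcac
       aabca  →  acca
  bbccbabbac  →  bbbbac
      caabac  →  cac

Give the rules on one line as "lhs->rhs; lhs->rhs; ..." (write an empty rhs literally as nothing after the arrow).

ab->c; caa->a; cab->ca; cb->b

  | ccaccaa => ccaca
  | bbcaab => bbab => bbc
  | bacbcca => babcca => bccca
  | aaabcabca => aaccabca => aaccaca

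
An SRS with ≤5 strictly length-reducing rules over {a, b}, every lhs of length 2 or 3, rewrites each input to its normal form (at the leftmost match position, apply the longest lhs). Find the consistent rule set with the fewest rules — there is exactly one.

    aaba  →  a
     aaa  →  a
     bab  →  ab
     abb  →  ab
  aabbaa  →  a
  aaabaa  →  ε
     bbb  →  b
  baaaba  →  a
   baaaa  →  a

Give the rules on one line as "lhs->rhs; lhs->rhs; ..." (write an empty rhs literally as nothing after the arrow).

aa->; ba->a; baa->a; bb->b

  | aaba => ba => a
  | aaa => a
  | bab => ab
  | abb => ab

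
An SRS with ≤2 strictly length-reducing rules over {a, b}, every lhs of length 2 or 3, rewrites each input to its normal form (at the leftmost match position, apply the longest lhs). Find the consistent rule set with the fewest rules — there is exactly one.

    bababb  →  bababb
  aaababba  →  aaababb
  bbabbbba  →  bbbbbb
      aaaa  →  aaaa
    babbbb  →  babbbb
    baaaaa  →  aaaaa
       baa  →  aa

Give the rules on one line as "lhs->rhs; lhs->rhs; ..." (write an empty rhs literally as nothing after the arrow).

baa->aa; bba->bb

  | bababb
  | aaababba => aaababb
  | bbabbbba => bbbbbba => bbbbbb
  | aaaa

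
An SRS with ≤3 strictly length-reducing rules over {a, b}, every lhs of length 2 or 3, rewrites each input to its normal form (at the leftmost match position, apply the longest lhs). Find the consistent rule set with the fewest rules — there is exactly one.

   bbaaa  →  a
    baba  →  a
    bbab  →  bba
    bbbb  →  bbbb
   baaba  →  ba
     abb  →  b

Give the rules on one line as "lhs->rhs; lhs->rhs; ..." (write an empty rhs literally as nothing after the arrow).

ab->a; abb->b; baa->ab

  | bbaaa => baba => baa => ab => a
  | baba => baa => ab => a
  | bbab => bba
  | bbbb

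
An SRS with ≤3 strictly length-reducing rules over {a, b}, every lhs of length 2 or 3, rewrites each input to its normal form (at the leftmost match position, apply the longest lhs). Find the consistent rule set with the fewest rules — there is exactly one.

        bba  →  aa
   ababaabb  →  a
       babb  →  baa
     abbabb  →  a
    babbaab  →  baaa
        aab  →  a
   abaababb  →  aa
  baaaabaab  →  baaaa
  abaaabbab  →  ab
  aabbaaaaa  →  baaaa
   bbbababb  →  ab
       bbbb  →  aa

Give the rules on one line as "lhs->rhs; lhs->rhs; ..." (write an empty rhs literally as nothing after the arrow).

aab->a; aba->b; bb->a

  | bba => aa
  | ababaabb => bbaabb => aaabb => aab => a
  | babb => baa
  | abbabb => aaabb => aab => a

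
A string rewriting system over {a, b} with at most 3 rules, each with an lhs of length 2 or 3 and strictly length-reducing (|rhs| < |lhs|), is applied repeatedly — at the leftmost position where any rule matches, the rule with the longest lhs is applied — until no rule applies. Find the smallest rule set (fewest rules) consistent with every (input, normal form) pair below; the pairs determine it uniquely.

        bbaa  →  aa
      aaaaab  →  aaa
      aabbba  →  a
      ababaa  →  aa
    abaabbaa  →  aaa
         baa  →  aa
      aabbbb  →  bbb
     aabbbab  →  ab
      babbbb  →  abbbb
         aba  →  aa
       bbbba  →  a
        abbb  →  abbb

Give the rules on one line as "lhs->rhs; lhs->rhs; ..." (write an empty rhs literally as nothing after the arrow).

aab->; ba->a

  | bbaa => baa => aa
  | aaaaab => aaa
  | aabbba => bba => ba => a
  | ababaa => aabaa => aa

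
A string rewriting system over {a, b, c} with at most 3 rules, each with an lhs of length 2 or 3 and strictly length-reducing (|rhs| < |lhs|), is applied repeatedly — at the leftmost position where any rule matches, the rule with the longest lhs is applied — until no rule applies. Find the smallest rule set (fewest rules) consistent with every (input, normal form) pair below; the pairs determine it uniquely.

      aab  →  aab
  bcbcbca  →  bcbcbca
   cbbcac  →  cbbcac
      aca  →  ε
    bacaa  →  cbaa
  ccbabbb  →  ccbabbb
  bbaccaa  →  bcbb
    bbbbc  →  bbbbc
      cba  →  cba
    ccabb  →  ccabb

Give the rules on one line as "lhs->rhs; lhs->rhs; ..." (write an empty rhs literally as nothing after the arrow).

aca->; bac->cb; caa->b

  | aab
  | bcbcbca
  | cbbcac
  | aca => ε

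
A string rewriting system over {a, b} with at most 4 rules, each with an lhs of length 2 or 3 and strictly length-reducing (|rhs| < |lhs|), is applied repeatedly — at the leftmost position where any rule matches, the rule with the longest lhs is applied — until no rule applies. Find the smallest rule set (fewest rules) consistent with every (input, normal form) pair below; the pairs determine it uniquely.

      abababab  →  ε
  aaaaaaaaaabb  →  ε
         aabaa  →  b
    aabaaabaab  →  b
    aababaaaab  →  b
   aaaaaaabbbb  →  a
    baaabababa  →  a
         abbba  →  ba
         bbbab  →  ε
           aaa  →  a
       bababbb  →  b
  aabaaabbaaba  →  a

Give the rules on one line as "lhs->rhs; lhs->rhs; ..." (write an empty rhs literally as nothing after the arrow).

aa->; ab->b; abb->a; bb->

  | abababab => bababab => bbabab => abab => bab => bb => ε
  | aaaaaaaaaabb => aaaaaaaabb => aaaaaabb => aaaabb => aabb => bb => ε
  | aabaa => baa => b
  | aabaaabaab => baaabaab => babaab => bbaab => aab => b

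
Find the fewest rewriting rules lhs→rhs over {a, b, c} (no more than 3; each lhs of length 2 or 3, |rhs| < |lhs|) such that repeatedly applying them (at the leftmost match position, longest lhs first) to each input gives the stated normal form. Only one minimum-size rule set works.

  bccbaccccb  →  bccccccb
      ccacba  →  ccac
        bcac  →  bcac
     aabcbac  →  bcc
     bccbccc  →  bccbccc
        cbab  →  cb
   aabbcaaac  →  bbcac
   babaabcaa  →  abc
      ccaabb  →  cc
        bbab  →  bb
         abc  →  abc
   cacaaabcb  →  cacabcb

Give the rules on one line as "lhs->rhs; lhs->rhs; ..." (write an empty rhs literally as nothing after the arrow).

  | bccbaccccb => bccccccb
  | ccacba => ccac
  | bcac
  | aabcbac => bcbac => bcc

aa->; ba->; cbb->c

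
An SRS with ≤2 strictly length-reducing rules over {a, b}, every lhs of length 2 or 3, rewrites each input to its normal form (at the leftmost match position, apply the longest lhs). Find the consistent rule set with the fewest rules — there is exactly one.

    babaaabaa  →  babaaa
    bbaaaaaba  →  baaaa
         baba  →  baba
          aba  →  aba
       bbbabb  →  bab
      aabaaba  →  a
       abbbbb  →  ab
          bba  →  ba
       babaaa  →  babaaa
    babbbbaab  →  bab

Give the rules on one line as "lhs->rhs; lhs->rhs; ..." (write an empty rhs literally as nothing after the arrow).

aab->; bb->b

  | babaaabaa => babaaa
  | bbaaaaaba => baaaaaba => baaaa
  | baba
  | aba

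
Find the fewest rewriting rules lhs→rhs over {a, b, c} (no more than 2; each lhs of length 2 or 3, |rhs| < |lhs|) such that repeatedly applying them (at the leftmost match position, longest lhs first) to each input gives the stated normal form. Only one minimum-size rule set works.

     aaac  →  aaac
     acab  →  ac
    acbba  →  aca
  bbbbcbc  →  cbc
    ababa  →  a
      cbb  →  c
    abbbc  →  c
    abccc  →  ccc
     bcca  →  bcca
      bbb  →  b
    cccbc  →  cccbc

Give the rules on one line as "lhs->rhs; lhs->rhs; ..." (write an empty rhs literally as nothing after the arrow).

  | aaac
  | acab => ac
  | acbba => aca
  | bbbbcbc => bbcbc => cbc

ab->; bb->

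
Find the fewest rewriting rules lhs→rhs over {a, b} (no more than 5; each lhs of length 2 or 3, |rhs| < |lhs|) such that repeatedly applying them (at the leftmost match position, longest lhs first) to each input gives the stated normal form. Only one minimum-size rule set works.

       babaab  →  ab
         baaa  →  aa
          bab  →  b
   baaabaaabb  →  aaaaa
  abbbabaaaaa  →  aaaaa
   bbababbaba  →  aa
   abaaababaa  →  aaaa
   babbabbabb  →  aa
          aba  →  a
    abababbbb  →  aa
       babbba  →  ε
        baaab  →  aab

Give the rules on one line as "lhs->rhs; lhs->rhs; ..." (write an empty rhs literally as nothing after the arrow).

  | babaab => baab => ab
  | baaa => aa
  | bab => b
  | baaabaaabb => aabaaabb => aaaabb => aaaaa

ba->; bb->a; bba->ab; bbb->b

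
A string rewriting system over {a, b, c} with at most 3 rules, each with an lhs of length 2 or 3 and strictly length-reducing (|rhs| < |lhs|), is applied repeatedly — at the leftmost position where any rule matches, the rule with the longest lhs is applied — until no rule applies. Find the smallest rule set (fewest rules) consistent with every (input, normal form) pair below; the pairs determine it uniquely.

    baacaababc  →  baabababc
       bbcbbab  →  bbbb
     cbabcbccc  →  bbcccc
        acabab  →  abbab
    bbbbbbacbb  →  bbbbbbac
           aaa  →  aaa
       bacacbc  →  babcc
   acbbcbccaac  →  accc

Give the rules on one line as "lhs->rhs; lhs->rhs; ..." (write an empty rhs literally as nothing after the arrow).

ca->b; cb->c

  | baacaababc => baabababc
  | bbcbbab => bbcbab => bbcab => bbbb
  | cbabcbccc => cabcbccc => bbcbccc => bbcccc
  | acabab => abbab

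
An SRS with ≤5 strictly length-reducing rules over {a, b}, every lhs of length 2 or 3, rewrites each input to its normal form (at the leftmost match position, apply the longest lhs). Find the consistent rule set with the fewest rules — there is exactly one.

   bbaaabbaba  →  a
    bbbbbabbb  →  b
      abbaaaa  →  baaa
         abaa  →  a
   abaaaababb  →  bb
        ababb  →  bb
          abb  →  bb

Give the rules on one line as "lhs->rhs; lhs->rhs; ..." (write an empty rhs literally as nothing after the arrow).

  | bbaaabbaba => baabbaba => babbaba => bbbaba => aaba => a
  | bbbbbabbb => abbabbb => bbabbb => bbbb => ab => b
  | abbaaaa => bbaaaa => baaa
  | abaa => a

ab->b; aba->; bba->b; bbb->a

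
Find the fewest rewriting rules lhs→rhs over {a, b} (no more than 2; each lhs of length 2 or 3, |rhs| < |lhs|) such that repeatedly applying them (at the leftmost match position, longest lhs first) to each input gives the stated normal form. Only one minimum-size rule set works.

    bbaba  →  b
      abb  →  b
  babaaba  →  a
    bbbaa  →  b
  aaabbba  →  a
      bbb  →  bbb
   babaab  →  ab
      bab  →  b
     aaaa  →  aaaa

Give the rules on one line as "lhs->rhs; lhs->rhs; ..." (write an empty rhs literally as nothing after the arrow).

abb->b; ba->

  | bbaba => bba => b
  | abb => b
  | babaaba => baaba => aba => a
  | bbbaa => bba => b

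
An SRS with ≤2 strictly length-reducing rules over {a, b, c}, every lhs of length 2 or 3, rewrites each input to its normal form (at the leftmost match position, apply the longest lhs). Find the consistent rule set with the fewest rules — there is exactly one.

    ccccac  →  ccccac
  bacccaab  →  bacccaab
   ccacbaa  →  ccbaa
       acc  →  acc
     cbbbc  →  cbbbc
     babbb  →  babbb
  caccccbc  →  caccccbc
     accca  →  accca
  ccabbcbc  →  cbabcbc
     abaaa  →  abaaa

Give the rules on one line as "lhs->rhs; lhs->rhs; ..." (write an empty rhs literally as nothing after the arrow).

  | ccccac
  | bacccaab
  | ccacbaa => ccbaa
  | acc

acb->b; cab->ba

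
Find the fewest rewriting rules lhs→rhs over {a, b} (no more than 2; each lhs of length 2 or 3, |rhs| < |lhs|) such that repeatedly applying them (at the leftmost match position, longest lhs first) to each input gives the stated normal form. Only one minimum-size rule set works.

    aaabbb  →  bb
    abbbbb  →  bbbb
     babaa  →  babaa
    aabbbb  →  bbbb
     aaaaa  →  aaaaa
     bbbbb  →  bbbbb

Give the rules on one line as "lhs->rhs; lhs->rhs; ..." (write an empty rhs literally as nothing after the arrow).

aab->b; abb->b

  | aaabbb => abbb => bb
  | abbbbb => bbbb
  | babaa
  | aabbbb => bbbb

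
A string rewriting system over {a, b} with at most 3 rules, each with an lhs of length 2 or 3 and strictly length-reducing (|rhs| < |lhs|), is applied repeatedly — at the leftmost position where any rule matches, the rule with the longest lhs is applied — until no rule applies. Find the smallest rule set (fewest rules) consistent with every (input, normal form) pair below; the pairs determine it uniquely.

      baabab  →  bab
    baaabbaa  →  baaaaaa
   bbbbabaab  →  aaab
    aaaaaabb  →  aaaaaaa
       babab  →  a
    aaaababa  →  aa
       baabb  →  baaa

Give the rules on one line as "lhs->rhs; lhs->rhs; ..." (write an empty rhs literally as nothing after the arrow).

aba->; bb->a

  | baabab => bab
  | baaabbaa => baaaaaa
  | bbbbabaab => abbabaab => aaabaab => aaab
  | aaaaaabb => aaaaaaa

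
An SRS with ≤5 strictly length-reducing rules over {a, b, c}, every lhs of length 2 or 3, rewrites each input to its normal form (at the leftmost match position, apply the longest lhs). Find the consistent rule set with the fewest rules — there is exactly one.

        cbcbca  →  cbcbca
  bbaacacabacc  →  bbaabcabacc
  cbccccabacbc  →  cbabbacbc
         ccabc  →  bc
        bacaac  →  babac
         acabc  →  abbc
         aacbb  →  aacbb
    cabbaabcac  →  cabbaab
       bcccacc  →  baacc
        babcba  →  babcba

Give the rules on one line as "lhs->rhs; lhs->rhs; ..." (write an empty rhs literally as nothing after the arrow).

aca->ab; cac->; cca->; ccc->a

  | cbcbca
  | bbaacacabacc => bbaabcabacc
  | cbccccabacbc => cbacabacbc => cbabbacbc
  | ccabc => bc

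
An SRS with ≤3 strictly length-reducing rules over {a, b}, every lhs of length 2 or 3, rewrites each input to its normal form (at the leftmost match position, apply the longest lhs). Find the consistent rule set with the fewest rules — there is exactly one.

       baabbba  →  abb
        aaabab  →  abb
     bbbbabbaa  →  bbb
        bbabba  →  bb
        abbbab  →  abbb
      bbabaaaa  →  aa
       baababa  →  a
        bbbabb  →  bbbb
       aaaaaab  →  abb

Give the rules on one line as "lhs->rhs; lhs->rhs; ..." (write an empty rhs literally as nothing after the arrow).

aaa->ab; ba->

  | baabbba => abbba => abb
  | aaabab => abbab => abb
  | bbbbabbaa => bbbbbaa => bbbba => bbb
  | bbabba => bbba => bb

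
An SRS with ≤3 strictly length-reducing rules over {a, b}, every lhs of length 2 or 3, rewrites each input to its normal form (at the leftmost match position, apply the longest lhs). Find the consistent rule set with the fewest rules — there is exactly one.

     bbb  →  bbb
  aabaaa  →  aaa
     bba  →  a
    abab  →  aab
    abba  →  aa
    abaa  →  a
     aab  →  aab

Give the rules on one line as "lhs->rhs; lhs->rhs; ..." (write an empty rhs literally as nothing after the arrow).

ba->a; baa->

  | bbb
  | aabaaa => aaa
  | bba => ba => a
  | abab => aab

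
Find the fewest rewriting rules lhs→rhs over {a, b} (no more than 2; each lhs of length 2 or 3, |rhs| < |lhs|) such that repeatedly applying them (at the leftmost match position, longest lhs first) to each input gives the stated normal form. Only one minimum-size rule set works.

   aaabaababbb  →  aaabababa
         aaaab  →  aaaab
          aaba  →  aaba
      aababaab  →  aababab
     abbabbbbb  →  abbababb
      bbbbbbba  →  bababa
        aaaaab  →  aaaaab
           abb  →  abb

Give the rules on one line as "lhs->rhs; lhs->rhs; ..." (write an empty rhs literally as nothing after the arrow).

  | aaabaababbb => aaabababbb => aaabababa
  | aaaab
  | aaba
  | aababaab => aababab

baa->ba; bbb->ba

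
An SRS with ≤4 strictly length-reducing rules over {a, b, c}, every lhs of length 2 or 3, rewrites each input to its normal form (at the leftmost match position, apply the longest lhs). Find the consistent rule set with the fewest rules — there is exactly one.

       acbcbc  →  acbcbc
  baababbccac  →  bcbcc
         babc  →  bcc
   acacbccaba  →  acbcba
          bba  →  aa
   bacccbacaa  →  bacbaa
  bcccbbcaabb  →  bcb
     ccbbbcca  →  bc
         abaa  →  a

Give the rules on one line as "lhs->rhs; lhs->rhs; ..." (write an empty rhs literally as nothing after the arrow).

ab->c; bb->a; ca->; ccb->cb

  | acbcbc
  | baababbccac => bacabbccac => babbccac => bcbccac => bcbcc
  | babc => bcc
  | acacbccaba => acbccaba => acbcba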